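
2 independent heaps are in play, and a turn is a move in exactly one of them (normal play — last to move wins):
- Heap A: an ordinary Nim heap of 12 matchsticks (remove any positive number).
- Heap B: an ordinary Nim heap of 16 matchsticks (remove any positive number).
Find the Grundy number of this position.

Heap A is a plain Nim heap of size 12, so its Grundy value is 12.
Heap B is a plain Nim heap of size 16, so its Grundy value is 16.
By the Sprague-Grundy theorem, the Grundy value of a sum of independent games is the XOR of the component values.
Combined value = 12 XOR 16 = 28.

28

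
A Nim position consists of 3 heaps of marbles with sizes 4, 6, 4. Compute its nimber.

6

Nim-sum: 4 ^ 6 ^ 4 = 6.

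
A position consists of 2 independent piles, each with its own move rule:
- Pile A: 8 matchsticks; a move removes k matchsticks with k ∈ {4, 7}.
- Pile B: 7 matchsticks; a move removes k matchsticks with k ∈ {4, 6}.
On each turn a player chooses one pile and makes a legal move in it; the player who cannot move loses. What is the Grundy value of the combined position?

For pile A, compute g(0), g(1), … with moves {4, 7}:
k:     0  1  2  3  4  5  6  7  8
g(k):  0  0  0  0  1  1  1  1  2
So g(8) = 2.
For pile B, compute g(0), g(1), … with moves {4, 6}:
k:     0  1  2  3  4  5  6  7
g(k):  0  0  0  0  1  1  1  1
So g(7) = 1.
By the Sprague-Grundy theorem, the Grundy value of a sum of independent games is the XOR of the component values.
Combined value = 2 XOR 1 = 3.

3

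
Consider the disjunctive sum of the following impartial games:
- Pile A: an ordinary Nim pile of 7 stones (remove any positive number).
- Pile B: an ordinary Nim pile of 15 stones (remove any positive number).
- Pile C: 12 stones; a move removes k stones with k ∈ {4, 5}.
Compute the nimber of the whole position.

Pile A is a plain Nim pile of size 7, so its Grundy value is 7.
Pile B is a plain Nim pile of size 15, so its Grundy value is 15.
Build the Grundy sequence for pile C with g(k) = mex{g(k−s) : s ∈ {4, 5}, s ≤ k}:
k:     0  1  2  3  4  5  6  7  8  9 10 11 12
g(k):  0  0  0  0  1  1  1  1  2  0  0  0  0
So g(12) = 0.
By the Sprague-Grundy theorem, the Grundy value of a sum of independent games is the XOR of the component values.
Combined value = 7 XOR 15 XOR 0 = 8.

8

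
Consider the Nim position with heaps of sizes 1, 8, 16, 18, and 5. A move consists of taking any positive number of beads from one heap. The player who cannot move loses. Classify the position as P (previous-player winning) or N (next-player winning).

Compute the nim-sum pairwise:
1 ^ 8 = 9
9 ^ 16 = 25
25 ^ 18 = 11
11 ^ 5 = 14
The nim-sum is 14 ≠ 0, so this is an N-position: the player to move can win.

N-position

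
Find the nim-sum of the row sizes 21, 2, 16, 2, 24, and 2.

Compute the nim-sum pairwise:
21 XOR 2 = 23
23 XOR 16 = 7
7 XOR 2 = 5
5 XOR 24 = 29
29 XOR 2 = 31

31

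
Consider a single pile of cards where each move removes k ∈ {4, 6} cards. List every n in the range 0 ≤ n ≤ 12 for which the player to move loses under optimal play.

0, 1, 2, 3, 10, 11, 12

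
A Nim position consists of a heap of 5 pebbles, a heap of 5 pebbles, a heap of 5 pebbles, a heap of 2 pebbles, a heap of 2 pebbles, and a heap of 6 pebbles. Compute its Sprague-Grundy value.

3

Nim-sum: 5 ⊕ 5 ⊕ 5 ⊕ 2 ⊕ 2 ⊕ 6 = 3.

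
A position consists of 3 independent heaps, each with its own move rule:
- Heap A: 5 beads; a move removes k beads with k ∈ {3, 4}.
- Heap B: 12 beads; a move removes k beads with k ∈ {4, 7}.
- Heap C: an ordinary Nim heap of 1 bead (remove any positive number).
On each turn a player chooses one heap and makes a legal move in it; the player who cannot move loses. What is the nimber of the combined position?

Build the Grundy sequence for heap A with g(k) = mex{g(k−s) : s ∈ {3, 4}, s ≤ k}:
k:     0  1  2  3  4  5
g(k):  0  0  0  1  1  1
So g(5) = 1.
For heap B, compute g(0), g(1), … with moves {4, 7}:
k:     0  1  2  3  4  5  6  7  8  9 10 11 12
g(k):  0  0  0  0  1  1  1  1  2  2  2  0  0
So g(12) = 0.
Heap C is a plain Nim heap of size 1, so its Grundy value is 1.
The value of a disjunctive sum is the nim-sum of the parts.
Combined value = 1 XOR 0 XOR 1 = 0.

0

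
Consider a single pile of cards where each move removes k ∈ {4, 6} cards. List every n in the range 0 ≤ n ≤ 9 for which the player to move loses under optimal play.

0, 1, 2, 3

Compute g(0), g(1), … for moves {4, 6}:
k:     0  1  2  3  4  5  6  7  8  9
g(k):  0  0  0  0  1  1  1  1  2  2
The P-positions (g = 0) in 0..9 are 0, 1, 2, 3.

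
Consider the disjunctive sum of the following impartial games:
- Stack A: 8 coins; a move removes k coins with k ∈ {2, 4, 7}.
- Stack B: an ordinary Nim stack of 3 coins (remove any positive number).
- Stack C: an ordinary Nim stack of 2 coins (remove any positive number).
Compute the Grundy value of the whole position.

0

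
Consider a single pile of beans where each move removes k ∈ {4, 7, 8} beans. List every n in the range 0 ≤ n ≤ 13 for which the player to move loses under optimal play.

Build the Grundy sequence with g(k) = mex{g(k−s) : s ∈ {4, 7, 8}, s ≤ k}:
k:     0  1  2  3  4  5  6  7  8  9 10 11 12 13
g(k):  0  0  0  0  1  1  1  1  2  2  2  2  0  0
The P-positions (g = 0) in 0..13 are 0, 1, 2, 3, 12, 13.

0, 1, 2, 3, 12, 13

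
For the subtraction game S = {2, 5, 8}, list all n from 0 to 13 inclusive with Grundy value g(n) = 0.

0, 1, 4, 7, 10, 11

Build the Grundy sequence with g(k) = mex{g(k−s) : s ∈ {2, 5, 8}, s ≤ k}:
g(0) = mex{} = 0
g(1) = mex{} = 0
g(2) = mex{0} = 1
g(3) = mex{0} = 1
g(4) = mex{1} = 0
g(5) = mex{0,1} = 2
g(6) = mex{0} = 1
g(7) = mex{1,2} = 0
g(8) = mex{0,1} = 2
g(9) = mex{0} = 1
g(10) = mex{1,2} = 0
g(11) = mex{1} = 0
g(12) = mex{0} = 1
g(13) = mex{0,2} = 1
The P-positions (g = 0) in 0..13 are 0, 1, 4, 7, 10, 11.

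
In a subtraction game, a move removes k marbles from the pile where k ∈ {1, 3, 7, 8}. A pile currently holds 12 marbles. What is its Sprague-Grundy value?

Compute g(0), g(1), … for moves {1, 3, 7, 8}:
g(0) = mex{} = 0
g(1) = mex{0} = 1
g(2) = mex{1} = 0
g(3) = mex{0} = 1
g(4) = mex{1} = 0
g(5) = mex{0} = 1
g(6) = mex{1} = 0
g(7) = mex{0} = 1
g(8) = mex{0,1} = 2
g(9) = mex{0,1,2} = 3
g(10) = mex{0,1,3} = 2
g(11) = mex{0,1,2} = 3
g(12) = mex{0,1,3} = 2
So g(12) = 2.

2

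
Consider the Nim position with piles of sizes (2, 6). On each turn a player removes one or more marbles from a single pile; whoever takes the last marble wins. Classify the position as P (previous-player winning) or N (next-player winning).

N-position

Nim-sum: 2 XOR 6 = 4.
The nim-sum is 4 ≠ 0, so this is an N-position: the player to move can win.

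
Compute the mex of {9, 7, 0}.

0 is in the set but 1 is not, so the mex is 1.

1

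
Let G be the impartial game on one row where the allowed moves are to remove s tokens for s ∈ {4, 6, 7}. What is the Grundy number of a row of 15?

Build the Grundy sequence with g(k) = mex{g(k−s) : s ∈ {4, 6, 7}, s ≤ k}:
k:     0  1  2  3  4  5  6  7  8  9 10 11 12 13 14 15
g(k):  0  0  0  0  1  1  1  1  2  2  2  0  0  0  0  1
So g(15) = 1.

1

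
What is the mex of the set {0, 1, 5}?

The values 0, 1 are all present; 2 is the first non-negative integer missing from the set.

2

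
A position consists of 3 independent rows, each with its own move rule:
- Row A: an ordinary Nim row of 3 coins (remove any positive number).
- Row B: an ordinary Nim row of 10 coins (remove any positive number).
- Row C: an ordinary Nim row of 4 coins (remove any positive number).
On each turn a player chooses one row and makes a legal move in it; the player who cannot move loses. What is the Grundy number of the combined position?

13

Row A is a plain Nim row of size 3, so its Grundy value is 3.
Row B is a plain Nim row of size 10, so its Grundy value is 10.
Row C is a plain Nim row of size 4, so its Grundy value is 4.
By the Sprague-Grundy theorem, the Grundy value of a sum of independent games is the XOR of the component values.
Combined value = 3 XOR 10 XOR 4 = 13.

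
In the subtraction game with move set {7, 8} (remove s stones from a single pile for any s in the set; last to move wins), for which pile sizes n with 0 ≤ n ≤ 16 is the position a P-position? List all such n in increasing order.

Grundy values for subtraction set {7, 8}:
k:     0  1  2  3  4  5  6  7  8  9 10 11 12 13 14 15 16
g(k):  0  0  0  0  0  0  0  1  1  1  1  1  1  1  2  0  0
The P-positions (g = 0) in 0..16 are 0, 1, 2, 3, 4, 5, 6, 15, 16.

0, 1, 2, 3, 4, 5, 6, 15, 16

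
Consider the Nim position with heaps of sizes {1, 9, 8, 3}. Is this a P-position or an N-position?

N-position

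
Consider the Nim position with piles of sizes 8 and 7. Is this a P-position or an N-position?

N-position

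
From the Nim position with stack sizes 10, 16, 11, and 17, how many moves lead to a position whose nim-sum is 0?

In binary:
  01010  (10)
  10000  (16)
  01011  (11)
  10001  (17)
  -----
  00000  (0)
The nim-sum is already 0, so every move leaves a nonzero nim-sum — there are no winning moves.

0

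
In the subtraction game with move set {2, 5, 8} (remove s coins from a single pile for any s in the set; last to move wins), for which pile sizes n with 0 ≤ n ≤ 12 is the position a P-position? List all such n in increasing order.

Compute g(0), g(1), … for moves {2, 5, 8}:
k:     0  1  2  3  4  5  6  7  8  9 10 11 12
g(k):  0  0  1  1  0  2  1  0  2  1  0  0  1
The P-positions (g = 0) in 0..12 are 0, 1, 4, 7, 10, 11.

0, 1, 4, 7, 10, 11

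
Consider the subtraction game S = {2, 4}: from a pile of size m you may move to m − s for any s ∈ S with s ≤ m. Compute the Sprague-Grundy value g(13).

Build the Grundy sequence with g(k) = mex{g(k−s) : s ∈ {2, 4}, s ≤ k}:
g(0) = mex{} = 0
g(1) = mex{} = 0
g(2) = mex{0} = 1
g(3) = mex{0} = 1
g(4) = mex{0,1} = 2
g(5) = mex{0,1} = 2
g(6) = mex{1,2} = 0
g(7) = mex{1,2} = 0
g(8) = mex{0,2} = 1
g(9) = mex{0,2} = 1
g(10) = mex{0,1} = 2
g(11) = mex{0,1} = 2
g(12) = mex{1,2} = 0
g(13) = mex{1,2} = 0
So g(13) = 0.

0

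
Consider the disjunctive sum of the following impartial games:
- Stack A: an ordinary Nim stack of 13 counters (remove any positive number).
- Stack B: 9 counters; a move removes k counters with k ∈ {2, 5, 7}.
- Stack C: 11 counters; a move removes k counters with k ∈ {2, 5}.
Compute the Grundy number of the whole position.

Stack A is a plain Nim stack of size 13, so its Grundy value is 13.
Grundy values for stack B (subtraction set {2, 5, 7}):
g(0) = mex{} = 0
g(1) = mex{} = 0
g(2) = mex{0} = 1
g(3) = mex{0} = 1
g(4) = mex{1} = 0
g(5) = mex{0,1} = 2
g(6) = mex{0} = 1
g(7) = mex{0,1,2} = 3
g(8) = mex{0,1} = 2
g(9) = mex{0,1,3} = 2
So g(9) = 2.
Build the Grundy sequence for stack C with g(k) = mex{g(k−s) : s ∈ {2, 5}, s ≤ k}:
g(0) = mex{} = 0
g(1) = mex{} = 0
g(2) = mex{0} = 1
g(3) = mex{0} = 1
g(4) = mex{1} = 0
g(5) = mex{0,1} = 2
g(6) = mex{0} = 1
g(7) = mex{1,2} = 0
g(8) = mex{1} = 0
g(9) = mex{0} = 1
g(10) = mex{0,2} = 1
g(11) = mex{1} = 0
So g(11) = 0.
By the Sprague-Grundy theorem, the Grundy value of a sum of independent games is the XOR of the component values.
Combined value = 13 ⊕ 2 ⊕ 0 = 15.

15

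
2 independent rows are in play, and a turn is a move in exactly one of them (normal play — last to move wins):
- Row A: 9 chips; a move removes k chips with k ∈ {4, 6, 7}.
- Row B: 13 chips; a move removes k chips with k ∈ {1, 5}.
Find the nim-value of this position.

3

Grundy values for row A (subtraction set {4, 6, 7}):
g(0) = mex{} = 0
g(1) = mex{} = 0
g(2) = mex{} = 0
g(3) = mex{} = 0
g(4) = mex{0} = 1
g(5) = mex{0} = 1
g(6) = mex{0} = 1
g(7) = mex{0} = 1
g(8) = mex{0,1} = 2
g(9) = mex{0,1} = 2
So g(9) = 2.
For row B, compute g(0), g(1), … with moves {1, 5}:
g(0) = mex{} = 0
g(1) = mex{0} = 1
g(2) = mex{1} = 0
g(3) = mex{0} = 1
g(4) = mex{1} = 0
g(5) = mex{0} = 1
g(6) = mex{1} = 0
g(7) = mex{0} = 1
g(8) = mex{1} = 0
g(9) = mex{0} = 1
g(10) = mex{1} = 0
g(11) = mex{0} = 1
g(12) = mex{1} = 0
g(13) = mex{0} = 1
So g(13) = 1.
By the Sprague-Grundy theorem, the Grundy value of a sum of independent games is the XOR of the component values.
Combined value = 2 ⊕ 1 = 3.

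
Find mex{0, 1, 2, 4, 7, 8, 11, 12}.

The values 0, 1, 2 are all present; 3 is the first non-negative integer missing from the set.

3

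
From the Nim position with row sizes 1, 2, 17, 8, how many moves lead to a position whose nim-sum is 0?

In binary:
  00001  (1)
  00010  (2)
  10001  (17)
  01000  (8)
  -----
  11010  (26)
The overall nim-sum is X = 26. A row of size p has a winning move iff p XOR X < p (reduce it to p XOR X).
  1: 1 XOR 26 = 27 ≥ 1 — no move.
  2: 2 XOR 26 = 24 ≥ 2 — no move.
  17: 17 XOR 26 = 11 < 17 — winning move (to 11).
  8: 8 XOR 26 = 18 ≥ 8 — no move.
That gives 1 winning move.

1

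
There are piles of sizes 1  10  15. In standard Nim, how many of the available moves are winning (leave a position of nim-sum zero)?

Compute the nim-sum pairwise:
1 XOR 10 = 11
11 XOR 15 = 4
The overall nim-sum is X = 4. A pile of size p has a winning move iff p XOR X < p (reduce it to p XOR X).
  1: 1 XOR 4 = 5 ≥ 1 — no move.
  10: 10 XOR 4 = 14 ≥ 10 — no move.
  15: 15 XOR 4 = 11 < 15 — winning move (to 11).
That gives 1 winning move.

1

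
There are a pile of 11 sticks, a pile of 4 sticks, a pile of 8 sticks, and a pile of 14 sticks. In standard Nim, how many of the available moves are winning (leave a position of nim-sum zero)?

3

Nim-sum: 11 ⊕ 4 ⊕ 8 ⊕ 14 = 9.
The overall nim-sum is X = 9. A pile of size p has a winning move iff p XOR X < p (reduce it to p XOR X).
  11: 11 XOR 9 = 2 < 11 — winning move (to 2).
  4: 4 XOR 9 = 13 ≥ 4 — no move.
  8: 8 XOR 9 = 1 < 8 — winning move (to 1).
  14: 14 XOR 9 = 7 < 14 — winning move (to 7).
That gives 3 winning moves.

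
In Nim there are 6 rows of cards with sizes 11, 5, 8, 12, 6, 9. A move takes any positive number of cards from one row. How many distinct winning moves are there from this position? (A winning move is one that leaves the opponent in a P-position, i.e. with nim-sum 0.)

3

Compute the nim-sum pairwise:
11 ⊕ 5 = 14
14 ⊕ 8 = 6
6 ⊕ 12 = 10
10 ⊕ 6 = 12
12 ⊕ 9 = 5
The overall nim-sum is X = 5. A row of size p has a winning move iff p XOR X < p (reduce it to p XOR X).
  11: 11 XOR 5 = 14 ≥ 11 — no move.
  5: 5 XOR 5 = 0 < 5 — winning move (to 0).
  8: 8 XOR 5 = 13 ≥ 8 — no move.
  12: 12 XOR 5 = 9 < 12 — winning move (to 9).
  6: 6 XOR 5 = 3 < 6 — winning move (to 3).
  9: 9 XOR 5 = 12 ≥ 9 — no move.
That gives 3 winning moves.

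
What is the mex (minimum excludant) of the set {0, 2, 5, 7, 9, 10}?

0 is in the set but 1 is not, so the mex is 1.

1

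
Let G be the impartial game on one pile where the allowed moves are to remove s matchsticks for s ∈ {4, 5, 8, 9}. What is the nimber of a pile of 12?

3

Build the Grundy sequence with g(k) = mex{g(k−s) : s ∈ {4, 5, 8, 9}, s ≤ k}:
g(0) = mex{} = 0
g(1) = mex{} = 0
g(2) = mex{} = 0
g(3) = mex{} = 0
g(4) = mex{0} = 1
g(5) = mex{0} = 1
g(6) = mex{0} = 1
g(7) = mex{0} = 1
g(8) = mex{0,1} = 2
g(9) = mex{0,1} = 2
g(10) = mex{0,1} = 2
g(11) = mex{0,1} = 2
g(12) = mex{0,1,2} = 3
So g(12) = 3.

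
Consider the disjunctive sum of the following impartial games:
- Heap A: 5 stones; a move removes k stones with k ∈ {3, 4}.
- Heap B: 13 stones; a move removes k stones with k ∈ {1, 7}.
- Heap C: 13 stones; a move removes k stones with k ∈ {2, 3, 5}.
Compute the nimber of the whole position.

3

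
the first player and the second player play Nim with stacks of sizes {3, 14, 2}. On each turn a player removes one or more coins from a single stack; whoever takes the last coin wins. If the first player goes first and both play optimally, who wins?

Compute the nim-sum pairwise:
3 XOR 14 = 13
13 XOR 2 = 15
The nim-sum is 15 ≠ 0, so this is an N-position: the player to move can win; the first player has a winning move.

the first player wins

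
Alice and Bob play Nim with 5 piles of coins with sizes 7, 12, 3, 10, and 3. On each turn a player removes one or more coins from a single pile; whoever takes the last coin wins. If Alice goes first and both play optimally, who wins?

Nim-sum: 7 ^ 12 ^ 3 ^ 10 ^ 3 = 1.
The nim-sum is 1 ≠ 0, so this is an N-position: the player to move can win; Alice has a winning move.

Alice wins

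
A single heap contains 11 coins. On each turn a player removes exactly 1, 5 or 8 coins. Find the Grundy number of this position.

3

Build the Grundy sequence with g(k) = mex{g(k−s) : s ∈ {1, 5, 8}, s ≤ k}:
k:     0  1  2  3  4  5  6  7  8  9 10 11
g(k):  0  1  0  1  0  1  0  1  2  3  2  3
So g(11) = 3.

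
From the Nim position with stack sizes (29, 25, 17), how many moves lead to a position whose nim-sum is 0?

3

Nim-sum: 29 ^ 25 ^ 17 = 21.
The overall nim-sum is X = 21. A stack of size p has a winning move iff p XOR X < p (reduce it to p XOR X).
  29: 29 XOR 21 = 8 < 29 — winning move (to 8).
  25: 25 XOR 21 = 12 < 25 — winning move (to 12).
  17: 17 XOR 21 = 4 < 17 — winning move (to 4).
That gives 3 winning moves.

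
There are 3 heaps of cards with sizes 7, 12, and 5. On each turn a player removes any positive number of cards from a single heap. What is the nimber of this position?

Nim-sum: 7 ⊕ 12 ⊕ 5 = 14.

14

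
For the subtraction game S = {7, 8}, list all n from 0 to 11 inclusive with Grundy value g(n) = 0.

Compute g(0), g(1), … for moves {7, 8}:
g(0) = mex{} = 0
g(1) = mex{} = 0
g(2) = mex{} = 0
g(3) = mex{} = 0
g(4) = mex{} = 0
g(5) = mex{} = 0
g(6) = mex{} = 0
g(7) = mex{0} = 1
g(8) = mex{0} = 1
g(9) = mex{0} = 1
g(10) = mex{0} = 1
g(11) = mex{0} = 1
The P-positions (g = 0) in 0..11 are 0, 1, 2, 3, 4, 5, 6.

0, 1, 2, 3, 4, 5, 6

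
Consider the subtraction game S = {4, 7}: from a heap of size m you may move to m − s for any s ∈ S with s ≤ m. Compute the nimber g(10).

Compute g(0), g(1), … for moves {4, 7}:
g(0) = mex{} = 0
g(1) = mex{} = 0
g(2) = mex{} = 0
g(3) = mex{} = 0
g(4) = mex{0} = 1
g(5) = mex{0} = 1
g(6) = mex{0} = 1
g(7) = mex{0} = 1
g(8) = mex{0,1} = 2
g(9) = mex{0,1} = 2
g(10) = mex{0,1} = 2
So g(10) = 2.

2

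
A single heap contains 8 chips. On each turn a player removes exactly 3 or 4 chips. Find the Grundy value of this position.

0

Grundy values for subtraction set {3, 4}:
k:     0  1  2  3  4  5  6  7  8
g(k):  0  0  0  1  1  1  2  0  0
So g(8) = 0.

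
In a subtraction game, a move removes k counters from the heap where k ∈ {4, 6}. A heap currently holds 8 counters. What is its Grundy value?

2

Build the Grundy sequence with g(k) = mex{g(k−s) : s ∈ {4, 6}, s ≤ k}:
k:     0  1  2  3  4  5  6  7  8
g(k):  0  0  0  0  1  1  1  1  2
So g(8) = 2.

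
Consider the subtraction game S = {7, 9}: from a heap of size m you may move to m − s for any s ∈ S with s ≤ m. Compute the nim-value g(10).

1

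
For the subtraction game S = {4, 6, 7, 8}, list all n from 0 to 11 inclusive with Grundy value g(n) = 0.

Grundy values for subtraction set {4, 6, 7, 8}:
k:     0  1  2  3  4  5  6  7  8  9 10 11
g(k):  0  0  0  0  1  1  1  1  2  2  2  2
The P-positions (g = 0) in 0..11 are 0, 1, 2, 3.

0, 1, 2, 3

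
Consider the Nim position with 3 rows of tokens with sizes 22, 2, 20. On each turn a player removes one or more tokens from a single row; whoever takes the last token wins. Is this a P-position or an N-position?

P-position

Nim-sum: 22 XOR 2 XOR 20 = 0.
The nim-sum is 0, so this is a P-position: the player to move is in a losing position under optimal play.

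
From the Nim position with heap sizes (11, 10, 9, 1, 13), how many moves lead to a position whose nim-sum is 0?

1

In binary:
  1011  (11)
  1010  (10)
  1001  (9)
  0001  (1)
  1101  (13)
  ----
  0100  (4)
The overall nim-sum is X = 4. A heap of size p has a winning move iff p XOR X < p (reduce it to p XOR X).
  11: 11 XOR 4 = 15 ≥ 11 — no move.
  10: 10 XOR 4 = 14 ≥ 10 — no move.
  9: 9 XOR 4 = 13 ≥ 9 — no move.
  1: 1 XOR 4 = 5 ≥ 1 — no move.
  13: 13 XOR 4 = 9 < 13 — winning move (to 9).
That gives 1 winning move.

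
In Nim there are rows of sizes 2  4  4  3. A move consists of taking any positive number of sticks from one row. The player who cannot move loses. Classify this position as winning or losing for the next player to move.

Bitwise XOR of the heap sizes:
  010  (2)
  100  (4)
  100  (4)
  011  (3)
  ---
  001  (1)
The nim-sum is 1 ≠ 0, so this is an N-position: the player to move can win.

Winning position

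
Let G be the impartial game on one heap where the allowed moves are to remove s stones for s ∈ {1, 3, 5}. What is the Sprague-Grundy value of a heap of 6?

Compute g(0), g(1), … for moves {1, 3, 5}:
k:     0  1  2  3  4  5  6
g(k):  0  1  0  1  0  1  0
So g(6) = 0.

0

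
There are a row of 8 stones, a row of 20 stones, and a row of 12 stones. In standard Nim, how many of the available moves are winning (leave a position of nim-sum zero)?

1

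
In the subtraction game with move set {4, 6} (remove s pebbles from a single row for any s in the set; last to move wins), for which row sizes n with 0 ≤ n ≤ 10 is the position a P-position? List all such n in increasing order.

0, 1, 2, 3, 10

Compute g(0), g(1), … for moves {4, 6}:
g(0) = mex{} = 0
g(1) = mex{} = 0
g(2) = mex{} = 0
g(3) = mex{} = 0
g(4) = mex{0} = 1
g(5) = mex{0} = 1
g(6) = mex{0} = 1
g(7) = mex{0} = 1
g(8) = mex{0,1} = 2
g(9) = mex{0,1} = 2
g(10) = mex{1} = 0
The P-positions (g = 0) in 0..10 are 0, 1, 2, 3, 10.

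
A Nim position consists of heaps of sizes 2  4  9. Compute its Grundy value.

15

Nim-sum: 2 XOR 4 XOR 9 = 15.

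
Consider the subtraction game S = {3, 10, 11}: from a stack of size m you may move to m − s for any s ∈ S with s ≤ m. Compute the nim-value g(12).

2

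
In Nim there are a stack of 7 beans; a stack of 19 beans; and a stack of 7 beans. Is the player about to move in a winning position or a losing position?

In binary:
  00111  (7)
  10011  (19)
  00111  (7)
  -----
  10011  (19)
The nim-sum is 19 ≠ 0, so this is an N-position: the player to move can win.

Winning position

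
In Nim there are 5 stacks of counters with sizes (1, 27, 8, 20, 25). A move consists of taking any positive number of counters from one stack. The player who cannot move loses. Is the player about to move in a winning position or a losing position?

Bitwise XOR of the heap sizes:
  00001  (1)
  11011  (27)
  01000  (8)
  10100  (20)
  11001  (25)
  -----
  11111  (31)
The nim-sum is 31 ≠ 0, so this is an N-position: the player to move can win.

Winning position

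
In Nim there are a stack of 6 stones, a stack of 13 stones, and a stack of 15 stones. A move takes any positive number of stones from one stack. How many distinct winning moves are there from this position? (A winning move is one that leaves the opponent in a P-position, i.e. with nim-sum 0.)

Bitwise XOR of the heap sizes:
  0110  (6)
  1101  (13)
  1111  (15)
  ----
  0100  (4)
The overall nim-sum is X = 4. A stack of size p has a winning move iff p XOR X < p (reduce it to p XOR X).
  6: 6 XOR 4 = 2 < 6 — winning move (to 2).
  13: 13 XOR 4 = 9 < 13 — winning move (to 9).
  15: 15 XOR 4 = 11 < 15 — winning move (to 11).
That gives 3 winning moves.

3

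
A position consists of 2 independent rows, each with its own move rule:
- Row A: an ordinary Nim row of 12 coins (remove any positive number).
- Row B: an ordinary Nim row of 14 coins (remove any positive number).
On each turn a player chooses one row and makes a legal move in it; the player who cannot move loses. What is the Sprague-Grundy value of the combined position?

2

Row A is a plain Nim row of size 12, so its Grundy value is 12.
Row B is a plain Nim row of size 14, so its Grundy value is 14.
The value of a disjunctive sum is the nim-sum of the parts.
Combined value = 12 ⊕ 14 = 2.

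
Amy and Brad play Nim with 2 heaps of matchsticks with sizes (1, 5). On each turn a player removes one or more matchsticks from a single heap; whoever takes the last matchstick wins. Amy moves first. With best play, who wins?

Amy wins

Bitwise XOR of the heap sizes:
  001  (1)
  101  (5)
  ---
  100  (4)
The nim-sum is 4 ≠ 0, so this is an N-position: the player to move can win; Amy has a winning move.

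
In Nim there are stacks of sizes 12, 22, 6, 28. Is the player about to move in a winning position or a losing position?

Compute the nim-sum pairwise:
12 XOR 22 = 26
26 XOR 6 = 28
28 XOR 28 = 0
The nim-sum is 0, so this is a P-position: the player to move is in a losing position under optimal play.

Losing position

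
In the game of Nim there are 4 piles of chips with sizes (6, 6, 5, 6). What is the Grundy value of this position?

3

In binary:
  110  (6)
  110  (6)
  101  (5)
  110  (6)
  ---
  011  (3)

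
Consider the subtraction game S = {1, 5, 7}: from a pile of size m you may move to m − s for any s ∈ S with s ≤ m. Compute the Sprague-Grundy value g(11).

Compute g(0), g(1), … for moves {1, 5, 7}:
k:     0  1  2  3  4  5  6  7  8  9 10 11
g(k):  0  1  0  1  0  1  0  1  0  1  0  1
So g(11) = 1.

1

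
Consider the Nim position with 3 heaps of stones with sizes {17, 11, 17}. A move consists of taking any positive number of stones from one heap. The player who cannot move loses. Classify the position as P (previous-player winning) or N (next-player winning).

N-position

Nim-sum: 17 ⊕ 11 ⊕ 17 = 11.
The nim-sum is 11 ≠ 0, so this is an N-position: the player to move can win.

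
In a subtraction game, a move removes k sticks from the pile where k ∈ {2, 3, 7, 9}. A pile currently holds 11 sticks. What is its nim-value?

Compute g(0), g(1), … for moves {2, 3, 7, 9}:
g(0) = mex{} = 0
g(1) = mex{} = 0
g(2) = mex{0} = 1
g(3) = mex{0} = 1
g(4) = mex{0,1} = 2
g(5) = mex{1} = 0
g(6) = mex{1,2} = 0
g(7) = mex{0,2} = 1
g(8) = mex{0} = 1
g(9) = mex{0,1} = 2
g(10) = mex{0,1} = 2
g(11) = mex{1,2} = 0
So g(11) = 0.

0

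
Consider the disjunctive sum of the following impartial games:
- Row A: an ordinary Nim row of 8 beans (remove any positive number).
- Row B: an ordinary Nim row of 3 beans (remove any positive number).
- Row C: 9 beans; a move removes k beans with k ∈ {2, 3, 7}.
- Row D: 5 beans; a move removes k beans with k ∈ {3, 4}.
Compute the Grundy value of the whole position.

8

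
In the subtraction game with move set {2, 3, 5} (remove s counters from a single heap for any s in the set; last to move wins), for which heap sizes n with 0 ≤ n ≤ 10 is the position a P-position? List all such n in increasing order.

Build the Grundy sequence with g(k) = mex{g(k−s) : s ∈ {2, 3, 5}, s ≤ k}:
k:     0  1  2  3  4  5  6  7  8  9 10
g(k):  0  0  1  1  2  2  3  0  0  1  1
The P-positions (g = 0) in 0..10 are 0, 1, 7, 8.

0, 1, 7, 8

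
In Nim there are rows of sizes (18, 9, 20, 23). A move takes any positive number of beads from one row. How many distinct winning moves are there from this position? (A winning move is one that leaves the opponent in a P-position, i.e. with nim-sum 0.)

3

Compute the nim-sum pairwise:
18 ^ 9 = 27
27 ^ 20 = 15
15 ^ 23 = 24
The overall nim-sum is X = 24. A row of size p has a winning move iff p XOR X < p (reduce it to p XOR X).
  18: 18 XOR 24 = 10 < 18 — winning move (to 10).
  9: 9 XOR 24 = 17 ≥ 9 — no move.
  20: 20 XOR 24 = 12 < 20 — winning move (to 12).
  23: 23 XOR 24 = 15 < 23 — winning move (to 15).
That gives 3 winning moves.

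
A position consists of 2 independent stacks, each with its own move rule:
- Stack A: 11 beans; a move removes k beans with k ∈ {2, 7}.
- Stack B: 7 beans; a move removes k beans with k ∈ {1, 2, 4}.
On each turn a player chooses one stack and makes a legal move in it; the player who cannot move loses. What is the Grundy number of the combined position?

0

Grundy values for stack A (subtraction set {2, 7}):
g(0) = mex{} = 0
g(1) = mex{} = 0
g(2) = mex{0} = 1
g(3) = mex{0} = 1
g(4) = mex{1} = 0
g(5) = mex{1} = 0
g(6) = mex{0} = 1
g(7) = mex{0} = 1
g(8) = mex{0,1} = 2
g(9) = mex{1} = 0
g(10) = mex{1,2} = 0
g(11) = mex{0} = 1
So g(11) = 1.
For stack B, compute g(0), g(1), … with moves {1, 2, 4}:
k:     0  1  2  3  4  5  6  7
g(k):  0  1  2  0  1  2  0  1
So g(7) = 1.
By the Sprague-Grundy theorem, the Grundy value of a sum of independent games is the XOR of the component values.
Combined value = 1 ⊕ 1 = 0.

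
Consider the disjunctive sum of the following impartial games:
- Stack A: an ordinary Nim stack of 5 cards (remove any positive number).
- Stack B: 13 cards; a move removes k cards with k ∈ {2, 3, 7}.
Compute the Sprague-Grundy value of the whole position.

4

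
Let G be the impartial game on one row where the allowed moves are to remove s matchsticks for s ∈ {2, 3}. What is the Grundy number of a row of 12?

1

Grundy values for subtraction set {2, 3}:
g(0) = mex{} = 0
g(1) = mex{} = 0
g(2) = mex{0} = 1
g(3) = mex{0} = 1
g(4) = mex{0,1} = 2
g(5) = mex{1} = 0
g(6) = mex{1,2} = 0
g(7) = mex{0,2} = 1
g(8) = mex{0} = 1
g(9) = mex{0,1} = 2
g(10) = mex{1} = 0
g(11) = mex{1,2} = 0
g(12) = mex{0,2} = 1
So g(12) = 1.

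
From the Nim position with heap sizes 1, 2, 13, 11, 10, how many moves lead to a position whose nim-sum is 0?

3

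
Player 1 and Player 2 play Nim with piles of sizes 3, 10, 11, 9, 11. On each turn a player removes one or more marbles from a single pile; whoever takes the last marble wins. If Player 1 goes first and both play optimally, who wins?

Player 2 wins

Nim-sum: 3 ⊕ 10 ⊕ 11 ⊕ 9 ⊕ 11 = 0.
The nim-sum is 0, so this is a P-position: the player to move is in a losing position under optimal play; Player 1 is about to move from it and so loses — Player 2 wins.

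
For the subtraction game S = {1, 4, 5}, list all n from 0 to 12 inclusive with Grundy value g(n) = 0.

0, 2, 8, 10

Grundy values for subtraction set {1, 4, 5}:
k:     0  1  2  3  4  5  6  7  8  9 10 11 12
g(k):  0  1  0  1  2  3  2  3  0  1  0  1  2
The P-positions (g = 0) in 0..12 are 0, 2, 8, 10.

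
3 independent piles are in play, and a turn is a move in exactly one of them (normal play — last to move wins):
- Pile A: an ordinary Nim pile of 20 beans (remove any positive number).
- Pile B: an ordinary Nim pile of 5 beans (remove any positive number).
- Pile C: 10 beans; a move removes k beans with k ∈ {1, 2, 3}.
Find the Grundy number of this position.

Pile A is a plain Nim pile of size 20, so its Grundy value is 20.
Pile B is a plain Nim pile of size 5, so its Grundy value is 5.
Grundy values for pile C (subtraction set {1, 2, 3}):
g(0) = mex{} = 0
g(1) = mex{0} = 1
g(2) = mex{0,1} = 2
g(3) = mex{0,1,2} = 3
g(4) = mex{1,2,3} = 0
g(5) = mex{0,2,3} = 1
g(6) = mex{0,1,3} = 2
g(7) = mex{0,1,2} = 3
g(8) = mex{1,2,3} = 0
g(9) = mex{0,2,3} = 1
g(10) = mex{0,1,3} = 2
So g(10) = 2.
The value of a disjunctive sum is the nim-sum of the parts.
Combined value = 20 ⊕ 5 ⊕ 2 = 19.

19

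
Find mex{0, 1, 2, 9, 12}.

3

The values 0, 1, 2 are all present; 3 is the first non-negative integer missing from the set.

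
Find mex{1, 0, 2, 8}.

3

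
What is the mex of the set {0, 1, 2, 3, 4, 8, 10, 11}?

5

The values 0, 1, 2, 3, 4 are all present; 5 is the first non-negative integer missing from the set.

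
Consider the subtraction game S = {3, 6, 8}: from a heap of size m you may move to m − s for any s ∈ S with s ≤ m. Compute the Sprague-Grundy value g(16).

Compute g(0), g(1), … for moves {3, 6, 8}:
k:     0  1  2  3  4  5  6  7  8  9 10 11 12 13 14 15 16
g(k):  0  0  0  1  1  1  2  2  2  3  3  0  0  0  1  1  1
So g(16) = 1.

1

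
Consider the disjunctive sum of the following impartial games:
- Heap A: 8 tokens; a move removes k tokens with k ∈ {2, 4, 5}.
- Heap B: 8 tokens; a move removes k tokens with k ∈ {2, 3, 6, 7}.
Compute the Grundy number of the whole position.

Build the Grundy sequence for heap A with g(k) = mex{g(k−s) : s ∈ {2, 4, 5}, s ≤ k}:
g(0) = mex{} = 0
g(1) = mex{} = 0
g(2) = mex{0} = 1
g(3) = mex{0} = 1
g(4) = mex{0,1} = 2
g(5) = mex{0,1} = 2
g(6) = mex{0,1,2} = 3
g(7) = mex{1,2} = 0
g(8) = mex{1,2,3} = 0
So g(8) = 0.
Grundy values for heap B (subtraction set {2, 3, 6, 7}):
g(0) = mex{} = 0
g(1) = mex{} = 0
g(2) = mex{0} = 1
g(3) = mex{0} = 1
g(4) = mex{0,1} = 2
g(5) = mex{1} = 0
g(6) = mex{0,1,2} = 3
g(7) = mex{0,2} = 1
g(8) = mex{0,1,3} = 2
So g(8) = 2.
By the Sprague-Grundy theorem, the Grundy value of a sum of independent games is the XOR of the component values.
Combined value = 0 ⊕ 2 = 2.

2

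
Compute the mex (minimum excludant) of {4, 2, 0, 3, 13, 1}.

5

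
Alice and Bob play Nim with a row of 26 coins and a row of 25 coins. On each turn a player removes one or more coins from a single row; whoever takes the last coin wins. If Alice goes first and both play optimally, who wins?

Alice wins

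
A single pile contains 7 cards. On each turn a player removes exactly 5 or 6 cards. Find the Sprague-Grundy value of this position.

1

Compute g(0), g(1), … for moves {5, 6}:
k:     0  1  2  3  4  5  6  7
g(k):  0  0  0  0  0  1  1  1
So g(7) = 1.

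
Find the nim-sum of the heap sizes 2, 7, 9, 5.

Nim-sum: 2 XOR 7 XOR 9 XOR 5 = 9.

9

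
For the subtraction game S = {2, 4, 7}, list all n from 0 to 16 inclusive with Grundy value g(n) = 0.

0, 1, 6, 9, 12, 15

Compute g(0), g(1), … for moves {2, 4, 7}:
k:     0  1  2  3  4  5  6  7  8  9 10 11 12 13 14 15 16
g(k):  0  0  1  1  2  2  0  3  1  0  2  1  0  2  1  0  2
The P-positions (g = 0) in 0..16 are 0, 1, 6, 9, 12, 15.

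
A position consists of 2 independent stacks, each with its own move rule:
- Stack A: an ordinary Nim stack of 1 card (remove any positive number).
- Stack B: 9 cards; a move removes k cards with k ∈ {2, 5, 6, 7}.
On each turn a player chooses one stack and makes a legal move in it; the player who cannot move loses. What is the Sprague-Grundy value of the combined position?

3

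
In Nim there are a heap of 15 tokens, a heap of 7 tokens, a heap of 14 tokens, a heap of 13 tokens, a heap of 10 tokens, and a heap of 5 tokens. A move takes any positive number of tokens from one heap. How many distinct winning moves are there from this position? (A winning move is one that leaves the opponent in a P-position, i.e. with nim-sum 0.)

5

Bitwise XOR of the heap sizes:
  1111  (15)
  0111  (7)
  1110  (14)
  1101  (13)
  1010  (10)
  0101  (5)
  ----
  0100  (4)
The overall nim-sum is X = 4. A heap of size p has a winning move iff p XOR X < p (reduce it to p XOR X).
  15: 15 XOR 4 = 11 < 15 — winning move (to 11).
  7: 7 XOR 4 = 3 < 7 — winning move (to 3).
  14: 14 XOR 4 = 10 < 14 — winning move (to 10).
  13: 13 XOR 4 = 9 < 13 — winning move (to 9).
  10: 10 XOR 4 = 14 ≥ 10 — no move.
  5: 5 XOR 4 = 1 < 5 — winning move (to 1).
That gives 5 winning moves.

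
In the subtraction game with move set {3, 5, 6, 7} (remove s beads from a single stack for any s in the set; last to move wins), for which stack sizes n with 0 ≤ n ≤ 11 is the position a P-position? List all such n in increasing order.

0, 1, 2, 10, 11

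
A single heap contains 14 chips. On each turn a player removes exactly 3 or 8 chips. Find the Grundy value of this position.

Compute g(0), g(1), … for moves {3, 8}:
g(0) = mex{} = 0
g(1) = mex{} = 0
g(2) = mex{} = 0
g(3) = mex{0} = 1
g(4) = mex{0} = 1
g(5) = mex{0} = 1
g(6) = mex{1} = 0
g(7) = mex{1} = 0
g(8) = mex{0,1} = 2
g(9) = mex{0} = 1
g(10) = mex{0} = 1
g(11) = mex{1,2} = 0
g(12) = mex{1} = 0
g(13) = mex{1} = 0
g(14) = mex{0} = 1
So g(14) = 1.

1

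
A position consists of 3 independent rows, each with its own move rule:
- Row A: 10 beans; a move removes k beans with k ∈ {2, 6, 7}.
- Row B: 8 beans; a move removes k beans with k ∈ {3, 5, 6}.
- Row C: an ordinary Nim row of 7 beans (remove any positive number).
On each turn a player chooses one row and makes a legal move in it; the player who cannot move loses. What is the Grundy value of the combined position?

For row A, compute g(0), g(1), … with moves {2, 6, 7}:
g(0) = mex{} = 0
g(1) = mex{} = 0
g(2) = mex{0} = 1
g(3) = mex{0} = 1
g(4) = mex{1} = 0
g(5) = mex{1} = 0
g(6) = mex{0} = 1
g(7) = mex{0} = 1
g(8) = mex{0,1} = 2
g(9) = mex{1} = 0
g(10) = mex{0,1,2} = 3
So g(10) = 3.
Grundy values for row B (subtraction set {3, 5, 6}):
g(0) = mex{} = 0
g(1) = mex{} = 0
g(2) = mex{} = 0
g(3) = mex{0} = 1
g(4) = mex{0} = 1
g(5) = mex{0} = 1
g(6) = mex{0,1} = 2
g(7) = mex{0,1} = 2
g(8) = mex{0,1} = 2
So g(8) = 2.
Row C is a plain Nim row of size 7, so its Grundy value is 7.
The value of a disjunctive sum is the nim-sum of the parts.
Combined value = 3 XOR 2 XOR 7 = 6.

6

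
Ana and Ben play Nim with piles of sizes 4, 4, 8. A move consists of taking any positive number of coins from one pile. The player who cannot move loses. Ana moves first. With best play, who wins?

Ana wins

Nim-sum: 4 XOR 4 XOR 8 = 8.
The nim-sum is 8 ≠ 0, so this is an N-position: the player to move can win; Ana has a winning move.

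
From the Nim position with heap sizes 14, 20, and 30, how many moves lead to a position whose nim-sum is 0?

Compute the nim-sum pairwise:
14 XOR 20 = 26
26 XOR 30 = 4
The overall nim-sum is X = 4. A heap of size p has a winning move iff p XOR X < p (reduce it to p XOR X).
  14: 14 XOR 4 = 10 < 14 — winning move (to 10).
  20: 20 XOR 4 = 16 < 20 — winning move (to 16).
  30: 30 XOR 4 = 26 < 30 — winning move (to 26).
That gives 3 winning moves.

3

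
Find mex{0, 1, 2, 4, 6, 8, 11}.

The values 0, 1, 2 are all present; 3 is the first non-negative integer missing from the set.

3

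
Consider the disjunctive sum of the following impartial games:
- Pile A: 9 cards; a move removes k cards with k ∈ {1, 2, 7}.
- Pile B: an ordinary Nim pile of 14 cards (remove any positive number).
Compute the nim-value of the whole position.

14

Build the Grundy sequence for pile A with g(k) = mex{g(k−s) : s ∈ {1, 2, 7}, s ≤ k}:
k:     0  1  2  3  4  5  6  7  8  9
g(k):  0  1  2  0  1  2  0  1  2  0
So g(9) = 0.
Pile B is a plain Nim pile of size 14, so its Grundy value is 14.
By the Sprague-Grundy theorem, the Grundy value of a sum of independent games is the XOR of the component values.
Combined value = 0 ⊕ 14 = 14.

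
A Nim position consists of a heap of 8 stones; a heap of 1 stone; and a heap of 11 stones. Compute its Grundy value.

2

Compute the nim-sum pairwise:
8 ⊕ 1 = 9
9 ⊕ 11 = 2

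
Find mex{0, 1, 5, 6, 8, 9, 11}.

2

The values 0, 1 are all present; 2 is the first non-negative integer missing from the set.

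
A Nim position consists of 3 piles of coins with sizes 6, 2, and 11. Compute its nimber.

15

Nim-sum: 6 ⊕ 2 ⊕ 11 = 15.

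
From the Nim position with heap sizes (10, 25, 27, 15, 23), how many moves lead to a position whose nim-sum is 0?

3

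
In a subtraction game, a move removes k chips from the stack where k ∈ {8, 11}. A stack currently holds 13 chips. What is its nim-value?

1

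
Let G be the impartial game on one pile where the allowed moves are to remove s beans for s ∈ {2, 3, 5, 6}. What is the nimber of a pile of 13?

2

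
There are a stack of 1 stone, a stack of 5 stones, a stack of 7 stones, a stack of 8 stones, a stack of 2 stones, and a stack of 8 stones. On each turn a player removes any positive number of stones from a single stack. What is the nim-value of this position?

1

Nim-sum: 1 ⊕ 5 ⊕ 7 ⊕ 8 ⊕ 2 ⊕ 8 = 1.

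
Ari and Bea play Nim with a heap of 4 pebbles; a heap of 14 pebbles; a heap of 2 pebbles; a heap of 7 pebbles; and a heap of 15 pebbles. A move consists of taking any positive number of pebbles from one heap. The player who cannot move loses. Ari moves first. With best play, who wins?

Bea wins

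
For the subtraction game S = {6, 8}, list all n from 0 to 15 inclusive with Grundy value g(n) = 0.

Grundy values for subtraction set {6, 8}:
k:     0  1  2  3  4  5  6  7  8  9 10 11 12 13 14 15
g(k):  0  0  0  0  0  0  1  1  1  1  1  1  2  2  0  0
The P-positions (g = 0) in 0..15 are 0, 1, 2, 3, 4, 5, 14, 15.

0, 1, 2, 3, 4, 5, 14, 15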